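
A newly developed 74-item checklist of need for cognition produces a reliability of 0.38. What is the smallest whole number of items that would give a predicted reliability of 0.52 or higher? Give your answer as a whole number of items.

n = 0.52 × (1 − 0.38) / [ 0.38 × (1 − 0.52) ]
  = 0.3224 / 0.1824 = 1.7675
1.7675 × 74 = 130.80 → 131 items

131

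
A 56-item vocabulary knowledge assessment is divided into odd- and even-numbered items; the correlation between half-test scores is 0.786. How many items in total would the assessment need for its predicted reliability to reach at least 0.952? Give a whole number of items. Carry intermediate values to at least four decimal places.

r_full = 2(0.786)/(1 + 0.786) = 0.8802
n = r_tgt(1 − r_full) / [r_full(1 − r_tgt)] = 0.952 × 0.1198 / (0.8802 × 0.048) ≈ 2.6994
Required items = 2.6994 × 56 = 151.17, so 152 items.

152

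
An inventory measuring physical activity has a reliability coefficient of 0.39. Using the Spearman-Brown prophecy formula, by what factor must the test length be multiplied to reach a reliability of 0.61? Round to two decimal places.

Invert Spearman-Brown to solve for n:
n = r_target (1 − r_old) / [ r_old (1 − r_target) ]
n = 0.61(1 − 0.39) / [0.39(1 − 0.61)]
  = 0.3721 / 0.1521 = 2.4464

2.45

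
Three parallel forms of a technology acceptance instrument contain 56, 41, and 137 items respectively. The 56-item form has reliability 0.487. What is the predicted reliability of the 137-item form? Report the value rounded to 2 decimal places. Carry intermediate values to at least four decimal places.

The 41-item form is not needed; work directly from the 56-item form with n = 137/56 = 2.4464.
r_{137} = n·r / (1 + (n − 1)·r) = 1.1914 / 1.7044 ≈ 0.6990

0.70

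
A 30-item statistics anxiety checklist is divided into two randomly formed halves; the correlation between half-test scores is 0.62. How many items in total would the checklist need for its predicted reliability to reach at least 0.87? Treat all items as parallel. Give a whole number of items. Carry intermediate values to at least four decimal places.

Corrected full-test reliability: r_full = 2 × 0.62 / (1 + 0.62) ≈ 0.7654
n = r_tgt(1 − r_full) / [r_full(1 − r_tgt)] = 0.87 × 0.2346 / (0.7654 × 0.13) ≈ 2.0512
Required items = 2.0512 × 30 = 61.54, so 62 items.

62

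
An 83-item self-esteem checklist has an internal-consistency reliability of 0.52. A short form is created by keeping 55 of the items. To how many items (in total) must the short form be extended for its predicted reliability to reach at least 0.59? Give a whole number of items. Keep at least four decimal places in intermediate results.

111

First, r for the 55-item form: n = 55/83 = 0.6627, so r_55 = 0.6627·0.52/(1 + (0.6627 − 1)·0.52) = 0.4179
Length factor from the short form to reach 0.59: n' = 0.59(1 − 0.4179) / [0.4179(1 − 0.59)] ≈ 2.0044
Items = 2.0044 × 55 ≈ 110.24 → 111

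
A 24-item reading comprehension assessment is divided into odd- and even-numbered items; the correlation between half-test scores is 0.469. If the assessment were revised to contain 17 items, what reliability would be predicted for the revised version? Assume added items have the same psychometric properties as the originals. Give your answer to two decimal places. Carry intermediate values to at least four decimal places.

0.56

First correct the split-half correlation to full-test reliability: r_full = 2 × 0.469 / (1 + 0.469) ≈ 0.6385
Then adjust to 17 items: n = 17/24 = 0.7083
r_new = n·r_full / (1 + (n − 1)·r_full) = 0.4522 / 0.8137 ≈ 0.5557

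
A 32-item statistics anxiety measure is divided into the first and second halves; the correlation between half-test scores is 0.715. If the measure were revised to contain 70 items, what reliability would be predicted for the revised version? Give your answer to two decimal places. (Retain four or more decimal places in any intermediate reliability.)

0.92

First correct the split-half correlation to full-test reliability: r_full = 2 × 0.715 / (1 + 0.715) ≈ 0.8338
Length factor from 32 to 70 items: n = 70/32 = 2.1875
r_new = n·r_full / (1 + (n − 1)·r_full) = 1.8239 / 1.9901 ≈ 0.9165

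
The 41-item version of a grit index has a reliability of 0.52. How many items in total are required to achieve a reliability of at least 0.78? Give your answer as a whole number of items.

n = [0.78 × 0.48] / [0.52 × 0.22]
  = 0.3744 / 0.1144 = 3.2727
So the test needs 3.2727 × 41 ≈ 134.18 items; rounding up, 135.

135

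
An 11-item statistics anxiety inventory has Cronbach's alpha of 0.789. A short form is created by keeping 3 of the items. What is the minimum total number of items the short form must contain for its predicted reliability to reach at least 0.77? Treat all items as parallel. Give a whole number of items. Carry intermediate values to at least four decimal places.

10

First, r for the 3-item form: n = 3/11 = 0.2727, so r_3 = 0.2727·0.789/(1 + (0.2727 − 1)·0.789) = 0.5049
Then solve for n' with r_old = 0.5049, r_target = 0.77: n' = 0.77(1 − 0.5049)/[0.5049(1 − 0.77)] = 3.2828
Items = 3.2828 × 3 ≈ 9.85 → 10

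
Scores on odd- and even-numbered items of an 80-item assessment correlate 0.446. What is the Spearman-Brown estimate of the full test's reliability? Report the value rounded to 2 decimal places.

0.62

r_full = 2r_hh / (1 + r_hh) = 2 × 0.446 / (1 + 0.446)
       = 0.8920 / 1.4460 = 0.6169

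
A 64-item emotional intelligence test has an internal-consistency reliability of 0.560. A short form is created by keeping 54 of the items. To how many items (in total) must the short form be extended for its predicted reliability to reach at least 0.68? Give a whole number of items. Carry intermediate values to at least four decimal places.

107

First, r for the 54-item form: n = 54/64 = 0.8438, so r_54 = 0.8438·0.560/(1 + (0.8438 − 1)·0.560) = 0.5178
Then solve for n' with r_old = 0.5178, r_target = 0.68: n' = 0.68(1 − 0.5178)/[0.5178(1 − 0.68)] = 1.9789
Items = 1.9789 × 54 ≈ 106.86 → 107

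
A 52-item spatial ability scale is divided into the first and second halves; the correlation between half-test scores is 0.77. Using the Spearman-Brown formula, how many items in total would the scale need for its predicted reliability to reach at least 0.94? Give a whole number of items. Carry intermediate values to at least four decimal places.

Corrected full-test reliability: r_full = 2 × 0.77 / (1 + 0.77) ≈ 0.8701
Solve Spearman-Brown for n: n = 0.94(1 − 0.8701) / [0.8701(1 − 0.94)] = 2.3389
Items = 2.3389 × 52 ≈ 121.62 → 122

122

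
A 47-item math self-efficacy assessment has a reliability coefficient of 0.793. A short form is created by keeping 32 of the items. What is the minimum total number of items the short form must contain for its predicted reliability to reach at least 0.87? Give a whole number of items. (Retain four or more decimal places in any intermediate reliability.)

Short-form reliability: n = 32/47 = 0.6809; r_32 = n·r/(1+(n−1)r) ≈ 0.7229
Then solve for n' with r_old = 0.7229, r_target = 0.87: n' = 0.87(1 − 0.7229)/[0.7229(1 − 0.87)] = 2.5653
Total items = 2.5653 × 32 = 82.09, rounded up to 83.

83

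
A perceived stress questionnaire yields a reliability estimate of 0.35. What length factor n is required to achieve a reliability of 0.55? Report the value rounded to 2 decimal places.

n = 0.55(1 − 0.35) / [0.35(1 − 0.55)]
n = 0.3575 / 0.1575 ≈ 2.2698

2.27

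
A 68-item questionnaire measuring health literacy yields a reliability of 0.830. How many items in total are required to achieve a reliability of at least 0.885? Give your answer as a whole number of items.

108

n = 0.885 × (1 − 0.830) / [ 0.830 × (1 − 0.885) ]
n = 0.150450 / 0.095450 ≈ 1.5762
1.5762 × 68 = 107.18 → 108 items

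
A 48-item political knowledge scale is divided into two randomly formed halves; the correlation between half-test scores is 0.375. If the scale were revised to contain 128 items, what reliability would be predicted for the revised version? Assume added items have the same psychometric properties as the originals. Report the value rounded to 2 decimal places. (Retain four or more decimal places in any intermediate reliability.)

0.76

Full-test reliability from the split-half r: r_full = 2(0.375)/(1 + 0.375) = 0.5455
Then adjust to 128 items: n = 128/48 = 2.6667
r_new = n·r_full / (1 + (n − 1)·r_full) = 1.4547 / 1.9092 ≈ 0.7619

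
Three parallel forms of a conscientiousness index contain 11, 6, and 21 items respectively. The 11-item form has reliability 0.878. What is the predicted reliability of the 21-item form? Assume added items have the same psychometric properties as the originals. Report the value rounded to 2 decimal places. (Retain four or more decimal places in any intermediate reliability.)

0.93

The 6-item form is not needed; work directly from the 11-item form with n = 21/11 = 1.9091.
r_{21} = n·r / (1 + (n − 1)·r) = 1.6762 / 1.7982 ≈ 0.9322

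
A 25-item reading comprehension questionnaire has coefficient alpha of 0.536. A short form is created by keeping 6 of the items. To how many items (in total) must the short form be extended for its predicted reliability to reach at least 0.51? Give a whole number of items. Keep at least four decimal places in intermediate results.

Short-form reliability: n = 6/25 = 0.2400; r_6 = n·r/(1+(n−1)r) ≈ 0.2171
Length factor from the short form to reach 0.51: n' = 0.51(1 − 0.2171) / [0.2171(1 − 0.51)] ≈ 3.7534
Total items = 3.7534 × 6 = 22.52, rounded up to 23.

23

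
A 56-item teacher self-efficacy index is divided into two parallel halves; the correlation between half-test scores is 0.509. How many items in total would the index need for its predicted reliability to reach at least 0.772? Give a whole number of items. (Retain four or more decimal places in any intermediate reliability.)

92

r_full = 2(0.509)/(1 + 0.509) = 0.6746
n = r_tgt(1 − r_full) / [r_full(1 − r_tgt)] = 0.772 × 0.3254 / (0.6746 × 0.228) ≈ 1.6333
Items = 1.6333 × 56 ≈ 91.46 → 92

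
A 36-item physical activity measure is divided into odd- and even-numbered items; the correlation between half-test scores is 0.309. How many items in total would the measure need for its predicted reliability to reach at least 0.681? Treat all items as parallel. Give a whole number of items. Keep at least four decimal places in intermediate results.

r_full = 2(0.309)/(1 + 0.309) = 0.4721
n = r_tgt(1 − r_full) / [r_full(1 − r_tgt)] = 0.681 × 0.5279 / (0.4721 × 0.319) ≈ 2.3871
Required items = 2.3871 × 36 = 85.94, so 86 items.

86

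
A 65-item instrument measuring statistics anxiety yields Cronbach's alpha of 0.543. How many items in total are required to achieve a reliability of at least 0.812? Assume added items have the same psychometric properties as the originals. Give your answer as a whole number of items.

n = 0.812(1 − 0.543) / [0.543(1 − 0.812)]
n = 0.371084 / 0.102084 ≈ 3.6351
So the test needs 3.6351 × 65 ≈ 236.28 items; rounding up, 237.

237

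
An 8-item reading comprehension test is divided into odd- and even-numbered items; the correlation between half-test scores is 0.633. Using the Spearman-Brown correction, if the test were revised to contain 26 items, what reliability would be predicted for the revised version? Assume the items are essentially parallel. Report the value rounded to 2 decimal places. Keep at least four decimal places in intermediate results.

Spearman-Brown correction (n = 2): r_full = 2·0.633/(1 + 0.633) = 0.7753
Then adjust to 26 items: n = 26/8 = 3.2500
r_new = n·r_full / (1 + (n − 1)·r_full) = 2.5197 / 2.7444 ≈ 0.9181

0.92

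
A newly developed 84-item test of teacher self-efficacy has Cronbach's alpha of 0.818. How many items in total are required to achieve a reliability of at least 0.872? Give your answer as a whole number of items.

128

n = [0.872 × 0.182] / [0.818 × 0.128]
n = 0.158704 / 0.104704 ≈ 1.5157
Items needed = n × 84 = 1.5157 × 84 ≈ 127.32 → round up to 128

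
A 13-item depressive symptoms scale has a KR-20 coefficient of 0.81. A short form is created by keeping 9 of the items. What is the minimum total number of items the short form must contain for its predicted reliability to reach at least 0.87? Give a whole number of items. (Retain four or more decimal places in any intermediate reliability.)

21

Short-form reliability: n = 9/13 = 0.6923; r_9 = n·r/(1+(n−1)r) ≈ 0.7469
Then solve for n' with r_old = 0.7469, r_target = 0.87: n' = 0.87(1 − 0.7469)/[0.7469(1 − 0.87)] = 2.2678
Items = 2.2678 × 9 ≈ 20.41 → 21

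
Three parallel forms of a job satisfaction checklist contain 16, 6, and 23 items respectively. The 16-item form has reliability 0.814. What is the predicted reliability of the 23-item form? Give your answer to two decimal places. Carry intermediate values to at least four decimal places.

0.86

Only the ratio of lengths matters: n = 23/16 = 1.4375
r_{23} = n·r / (1 + (n − 1)·r) = 1.1701 / 1.3561 ≈ 0.8628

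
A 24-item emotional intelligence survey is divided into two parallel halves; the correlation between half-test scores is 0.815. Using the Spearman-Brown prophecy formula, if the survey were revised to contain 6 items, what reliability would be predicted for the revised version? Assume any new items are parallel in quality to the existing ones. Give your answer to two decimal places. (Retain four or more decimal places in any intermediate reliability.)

0.69

First correct the split-half correlation to full-test reliability: r_full = 2 × 0.815 / (1 + 0.815) ≈ 0.8981
Length factor from 24 to 6 items: n = 6/24 = 0.2500
r_new = n·r_full / (1 + (n − 1)·r_full) = 0.2245 / 0.3264 ≈ 0.6878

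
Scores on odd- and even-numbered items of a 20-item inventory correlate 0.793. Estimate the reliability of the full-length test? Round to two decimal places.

0.88

The full test is twice the length of either half (n = 2).
r_full = 2r_hh / (1 + r_hh) = 2 × 0.793 / (1 + 0.793)
r_full = 1.5860 / 1.7930 ≈ 0.8846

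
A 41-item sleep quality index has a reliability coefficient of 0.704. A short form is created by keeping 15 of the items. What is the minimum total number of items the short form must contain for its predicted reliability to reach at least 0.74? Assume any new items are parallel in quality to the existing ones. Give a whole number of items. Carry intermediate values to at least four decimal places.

Short-form reliability: n = 15/41 = 0.3659; r_15 = n·r/(1+(n−1)r) ≈ 0.4653
Length factor from the short form to reach 0.74: n' = 0.74(1 − 0.4653) / [0.4653(1 − 0.74)] ≈ 3.2707
Items = 3.2707 × 15 ≈ 49.06 → 50

50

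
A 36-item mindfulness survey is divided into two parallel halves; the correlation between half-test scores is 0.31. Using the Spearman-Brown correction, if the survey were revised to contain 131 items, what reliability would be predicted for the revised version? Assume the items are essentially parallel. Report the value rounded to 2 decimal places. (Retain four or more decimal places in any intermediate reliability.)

Full-test reliability from the split-half r: r_full = 2(0.31)/(1 + 0.31) = 0.4733
Then adjust to 131 items: n = 131/36 = 3.6389
r_new = n·r_full / (1 + (n − 1)·r_full) = 1.7223 / 2.2490 ≈ 0.7658

0.77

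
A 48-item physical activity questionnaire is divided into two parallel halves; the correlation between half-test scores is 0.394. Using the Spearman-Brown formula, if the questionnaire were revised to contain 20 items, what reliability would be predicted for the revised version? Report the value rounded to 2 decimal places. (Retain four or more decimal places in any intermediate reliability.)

0.35

Full-test reliability from the split-half r: r_full = 2(0.394)/(1 + 0.394) = 0.5653
Then adjust to 20 items: n = 20/48 = 0.4167
r_new = n·r_full / (1 + (n − 1)·r_full) = 0.2356 / 0.6703 ≈ 0.3515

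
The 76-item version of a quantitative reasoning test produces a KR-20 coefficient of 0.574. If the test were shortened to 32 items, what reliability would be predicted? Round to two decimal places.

0.36

n = 32/76 = 0.4211
Apply the Spearman-Brown prophecy formula, r' = nr / [1 + (n − 1)r]:
r_new = (0.4211 × 0.574) / (1 + (0.4211 − 1) × 0.574)
r_new = 0.2417 / 0.6677 ≈ 0.3620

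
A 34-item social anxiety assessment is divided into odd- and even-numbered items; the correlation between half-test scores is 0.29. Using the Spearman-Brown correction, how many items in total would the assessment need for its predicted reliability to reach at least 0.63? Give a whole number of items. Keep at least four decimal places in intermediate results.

r_full = 2(0.29)/(1 + 0.29) = 0.4496
n = r_tgt(1 − r_full) / [r_full(1 − r_tgt)] = 0.63 × 0.5504 / (0.4496 × 0.37) ≈ 2.0844
Items = 2.0844 × 34 ≈ 70.87 → 71

71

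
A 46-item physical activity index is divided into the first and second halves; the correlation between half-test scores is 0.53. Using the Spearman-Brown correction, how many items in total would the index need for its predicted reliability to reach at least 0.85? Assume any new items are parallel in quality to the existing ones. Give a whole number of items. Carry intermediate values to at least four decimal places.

116

Corrected full-test reliability: r_full = 2 × 0.53 / (1 + 0.53) ≈ 0.6928
n = r_tgt(1 − r_full) / [r_full(1 − r_tgt)] = 0.85 × 0.3072 / (0.6928 × 0.15) ≈ 2.5127
Required items = 2.5127 × 46 = 115.58, so 116 items.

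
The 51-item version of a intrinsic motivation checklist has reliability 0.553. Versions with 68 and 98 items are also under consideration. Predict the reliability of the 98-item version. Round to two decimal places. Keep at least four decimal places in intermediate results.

The 68-item form is not needed; work directly from the 51-item form with n = 98/51 = 1.9216.
r_{98} = n·r / (1 + (n − 1)·r) = 1.0626 / 1.5096 ≈ 0.7039

0.70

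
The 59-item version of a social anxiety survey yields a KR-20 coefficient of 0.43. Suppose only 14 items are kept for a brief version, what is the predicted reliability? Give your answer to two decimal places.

n = 14/59 = 0.2373
Spearman-Brown: r_new = n·r / (1 + (n − 1)·r)
r_new = 0.2373·0.43 / [1 + (0.2373 − 1)·0.43]
r_new = 0.1020 / 0.6720 ≈ 0.1518

0.15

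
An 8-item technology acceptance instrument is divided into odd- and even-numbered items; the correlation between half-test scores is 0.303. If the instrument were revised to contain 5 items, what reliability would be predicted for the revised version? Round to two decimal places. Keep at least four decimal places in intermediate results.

0.35

Spearman-Brown correction (n = 2): r_full = 2·0.303/(1 + 0.303) = 0.4651
Then adjust to 5 items: n = 5/8 = 0.6250
r_new = n·r_full / (1 + (n − 1)·r_full) = 0.2907 / 0.8256 ≈ 0.3521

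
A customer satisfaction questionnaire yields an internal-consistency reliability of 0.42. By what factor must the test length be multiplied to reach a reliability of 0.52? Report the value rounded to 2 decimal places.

1.50

Rearranging the Spearman-Brown formula for n,
n = r_target (1 − r_old) / [ r_old (1 − r_target) ]
n = 0.52(1 − 0.42) / [0.42(1 − 0.52)]
n = 0.3016 / 0.2016 ≈ 1.4960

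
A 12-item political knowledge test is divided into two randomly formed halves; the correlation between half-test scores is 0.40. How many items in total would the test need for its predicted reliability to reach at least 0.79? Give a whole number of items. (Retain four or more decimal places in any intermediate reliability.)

r_full = 2(0.40)/(1 + 0.40) = 0.5714
n = r_tgt(1 − r_full) / [r_full(1 − r_tgt)] = 0.79 × 0.4286 / (0.5714 × 0.21) ≈ 2.8218
Required items = 2.8218 × 12 = 33.86, so 34 items.

34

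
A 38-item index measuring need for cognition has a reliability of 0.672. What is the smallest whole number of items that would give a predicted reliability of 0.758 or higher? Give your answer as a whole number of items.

59

Spearman-Brown solved for the length factor n:
n = r*(1 − r) / [ r (1 − r*) ]
n = 0.758 × (1 − 0.672) / [ 0.672 × (1 − 0.758) ]
n = 0.248624 / 0.162624 ≈ 1.5288
Items needed = n × 38 = 1.5288 × 38 ≈ 58.09 → round up to 59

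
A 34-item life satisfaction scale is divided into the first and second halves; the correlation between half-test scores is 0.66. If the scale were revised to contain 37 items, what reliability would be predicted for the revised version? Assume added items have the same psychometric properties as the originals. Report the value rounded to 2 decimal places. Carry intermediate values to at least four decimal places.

First correct the split-half correlation to full-test reliability: r_full = 2 × 0.66 / (1 + 0.66) ≈ 0.7952
Length factor from 34 to 37 items: n = 37/34 = 1.0882
r_new = n·r_full / (1 + (n − 1)·r_full) = 0.8653 / 1.0701 ≈ 0.8086

0.81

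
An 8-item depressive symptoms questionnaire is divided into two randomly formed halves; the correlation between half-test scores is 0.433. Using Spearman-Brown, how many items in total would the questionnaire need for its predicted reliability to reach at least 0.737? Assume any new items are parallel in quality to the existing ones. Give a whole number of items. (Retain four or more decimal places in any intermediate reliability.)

15

Corrected full-test reliability: r_full = 2 × 0.433 / (1 + 0.433) ≈ 0.6043
n = r_tgt(1 − r_full) / [r_full(1 − r_tgt)] = 0.737 × 0.3957 / (0.6043 × 0.263) ≈ 1.8350
Required items = 1.8350 × 8 = 14.68, so 15 items.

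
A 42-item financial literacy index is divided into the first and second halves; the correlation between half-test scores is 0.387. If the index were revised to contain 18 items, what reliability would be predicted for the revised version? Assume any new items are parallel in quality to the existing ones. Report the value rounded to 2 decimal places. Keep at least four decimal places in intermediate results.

0.35

Full-test reliability from the split-half r: r_full = 2(0.387)/(1 + 0.387) = 0.5580
Then adjust to 18 items: n = 18/42 = 0.4286
r_new = n·r_full / (1 + (n − 1)·r_full) = 0.2392 / 0.6812 ≈ 0.3511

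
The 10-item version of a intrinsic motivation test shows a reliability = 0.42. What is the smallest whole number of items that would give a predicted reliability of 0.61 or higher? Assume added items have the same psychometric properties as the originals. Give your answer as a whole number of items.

22

Invert Spearman-Brown to solve for n:
n = r*(1 − r) / [ r (1 − r*) ]
n = 0.61 × (1 − 0.42) / [ 0.42 × (1 − 0.61) ]
n = 0.3538 / 0.1638 ≈ 2.1600
2.1600 × 10 = 21.60 → 22 items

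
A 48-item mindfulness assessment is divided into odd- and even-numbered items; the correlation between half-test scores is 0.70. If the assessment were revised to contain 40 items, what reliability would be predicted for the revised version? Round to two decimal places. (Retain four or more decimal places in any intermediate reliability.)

0.80

First correct the split-half correlation to full-test reliability: r_full = 2 × 0.70 / (1 + 0.70) ≈ 0.8235
Then adjust to 40 items: n = 40/48 = 0.8333
r_new = n·r_full / (1 + (n − 1)·r_full) = 0.6862 / 0.8627 ≈ 0.7954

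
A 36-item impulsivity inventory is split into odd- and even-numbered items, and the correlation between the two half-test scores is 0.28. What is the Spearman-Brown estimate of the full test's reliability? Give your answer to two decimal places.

r_full = 2(0.28) / (1 + 0.28)
r_full = 0.5600 / 1.2800 ≈ 0.4375

0.44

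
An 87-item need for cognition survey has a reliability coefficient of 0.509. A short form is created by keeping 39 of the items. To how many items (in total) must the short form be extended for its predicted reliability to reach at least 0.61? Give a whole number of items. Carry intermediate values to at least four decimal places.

First, r for the 39-item form: n = 39/87 = 0.4483, so r_39 = 0.4483·0.509/(1 + (0.4483 − 1)·0.509) = 0.3173
Then solve for n' with r_old = 0.3173, r_target = 0.61: n' = 0.61(1 − 0.3173)/[0.3173(1 − 0.61)] = 3.3653
Items = 3.3653 × 39 ≈ 131.25 → 132

132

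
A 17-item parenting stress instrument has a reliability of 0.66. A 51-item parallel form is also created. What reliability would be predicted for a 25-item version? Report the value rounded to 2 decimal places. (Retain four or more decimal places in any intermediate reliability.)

The 51-item form is not needed; work directly from the 17-item form with n = 25/17 = 1.4706.
r_{25} = n·r / (1 + (n − 1)·r) = 0.9706 / 1.3106 ≈ 0.7406

0.74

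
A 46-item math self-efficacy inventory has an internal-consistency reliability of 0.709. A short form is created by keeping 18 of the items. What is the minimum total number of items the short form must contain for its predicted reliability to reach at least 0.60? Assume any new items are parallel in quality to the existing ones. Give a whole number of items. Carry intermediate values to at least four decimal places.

29

First, r for the 18-item form: n = 18/46 = 0.3913, so r_18 = 0.3913·0.709/(1 + (0.3913 − 1)·0.709) = 0.4881
Then solve for n' with r_old = 0.4881, r_target = 0.60: n' = 0.60(1 − 0.4881)/[0.4881(1 − 0.60)] = 1.5731
Total items = 1.5731 × 18 = 28.32, rounded up to 29.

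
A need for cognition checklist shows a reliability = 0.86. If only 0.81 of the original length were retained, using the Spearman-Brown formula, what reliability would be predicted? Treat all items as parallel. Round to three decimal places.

0.833

Spearman-Brown: r_new = n·r / (1 + (n − 1)·r)
r_new = 0.81·0.86 / [1 + (0.81 − 1)·0.86]
     = 0.6966 / 0.8366 = 0.8327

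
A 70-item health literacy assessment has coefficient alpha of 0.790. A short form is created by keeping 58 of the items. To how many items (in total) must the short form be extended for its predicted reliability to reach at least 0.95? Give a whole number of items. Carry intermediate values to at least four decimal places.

354

Short-form reliability: n = 58/70 = 0.8286; r_58 = n·r/(1+(n−1)r) ≈ 0.7571
Length factor from the short form to reach 0.95: n' = 0.95(1 − 0.7571) / [0.7571(1 − 0.95)] ≈ 6.0958
Items = 6.0958 × 58 ≈ 353.56 → 354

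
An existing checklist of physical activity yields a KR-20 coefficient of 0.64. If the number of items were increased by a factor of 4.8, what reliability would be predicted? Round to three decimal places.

r_new = (4.8 × 0.64) / (1 + (4.8 − 1) × 0.64)
     = 3.0720 / 3.4320 = 0.8951

0.895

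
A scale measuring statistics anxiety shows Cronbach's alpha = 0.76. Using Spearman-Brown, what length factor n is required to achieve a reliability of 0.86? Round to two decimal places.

1.94

Invert Spearman-Brown to solve for n:
n = r_target (1 − r_old) / [ r_old (1 − r_target) ]
n = [0.86 × 0.24] / [0.76 × 0.14]
n = 0.2064 / 0.1064 ≈ 1.9398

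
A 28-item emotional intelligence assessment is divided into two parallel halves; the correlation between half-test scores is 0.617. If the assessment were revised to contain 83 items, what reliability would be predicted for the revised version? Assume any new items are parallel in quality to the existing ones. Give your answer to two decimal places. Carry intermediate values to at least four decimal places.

0.91

Full-test reliability from the split-half r: r_full = 2(0.617)/(1 + 0.617) = 0.7631
Length factor from 28 to 83 items: n = 83/28 = 2.9643
r_new = n·r_full / (1 + (n − 1)·r_full) = 2.2621 / 2.4990 ≈ 0.9052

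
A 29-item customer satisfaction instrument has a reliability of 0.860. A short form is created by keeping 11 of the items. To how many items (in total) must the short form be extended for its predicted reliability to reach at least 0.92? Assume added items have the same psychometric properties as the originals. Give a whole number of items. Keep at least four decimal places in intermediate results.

Short-form reliability: n = 11/29 = 0.3793; r_11 = n·r/(1+(n−1)r) ≈ 0.6997
Then solve for n' with r_old = 0.6997, r_target = 0.92: n' = 0.92(1 − 0.6997)/[0.6997(1 − 0.92)] = 4.9356
Items = 4.9356 × 11 ≈ 54.29 → 55

55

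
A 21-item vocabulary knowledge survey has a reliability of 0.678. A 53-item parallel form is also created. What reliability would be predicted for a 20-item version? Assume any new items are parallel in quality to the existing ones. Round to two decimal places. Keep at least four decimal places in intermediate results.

0.67

The 53-item form is not needed; work directly from the 21-item form with n = 20/21 = 0.9524.
r_{20} = n·r / (1 + (n − 1)·r) = 0.6457 / 0.9677 ≈ 0.6673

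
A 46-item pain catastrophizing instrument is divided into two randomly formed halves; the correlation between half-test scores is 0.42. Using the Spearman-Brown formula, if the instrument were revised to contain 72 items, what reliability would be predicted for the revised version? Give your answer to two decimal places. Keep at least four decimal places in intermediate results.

Spearman-Brown correction (n = 2): r_full = 2·0.42/(1 + 0.42) = 0.5915
Then adjust to 72 items: n = 72/46 = 1.5652
r_new = n·r_full / (1 + (n − 1)·r_full) = 0.9258 / 1.3343 ≈ 0.6938

0.69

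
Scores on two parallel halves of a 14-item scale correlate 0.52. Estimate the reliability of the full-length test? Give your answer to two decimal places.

The full test is twice the length of either half (n = 2).
r_full = 2(0.52) / (1 + 0.52)
       = 1.0400 / 1.5200 = 0.6842

0.68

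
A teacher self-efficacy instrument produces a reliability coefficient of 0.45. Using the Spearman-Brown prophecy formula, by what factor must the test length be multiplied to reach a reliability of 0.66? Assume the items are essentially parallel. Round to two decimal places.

n = 0.66(1 − 0.45) / [0.45(1 − 0.66)]
  = 0.3630 / 0.1530 = 2.3725

2.37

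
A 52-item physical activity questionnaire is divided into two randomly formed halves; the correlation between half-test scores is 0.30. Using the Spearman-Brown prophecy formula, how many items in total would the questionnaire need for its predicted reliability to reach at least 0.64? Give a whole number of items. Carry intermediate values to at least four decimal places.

r_full = 2(0.30)/(1 + 0.30) = 0.4615
n = r_tgt(1 − r_full) / [r_full(1 − r_tgt)] = 0.64 × 0.5385 / (0.4615 × 0.36) ≈ 2.0744
Items = 2.0744 × 52 ≈ 107.87 → 108

108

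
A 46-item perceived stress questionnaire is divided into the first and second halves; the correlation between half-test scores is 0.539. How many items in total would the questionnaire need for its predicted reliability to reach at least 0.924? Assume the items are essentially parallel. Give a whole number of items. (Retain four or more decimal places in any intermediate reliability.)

Corrected full-test reliability: r_full = 2 × 0.539 / (1 + 0.539) ≈ 0.7005
n = r_tgt(1 − r_full) / [r_full(1 − r_tgt)] = 0.924 × 0.2995 / (0.7005 × 0.076) ≈ 5.1981
Items = 5.1981 × 46 ≈ 239.11 → 240

240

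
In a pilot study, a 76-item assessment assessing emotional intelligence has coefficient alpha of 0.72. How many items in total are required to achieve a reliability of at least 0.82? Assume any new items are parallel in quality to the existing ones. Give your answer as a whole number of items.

135

Spearman-Brown solved for the length factor n:
n = r_target (1 − r_old) / [ r_old (1 − r_target) ]
n = 0.82(1 − 0.72) / [0.72(1 − 0.82)]
n = 0.2296 / 0.1296 ≈ 1.7716
Items needed = n × 76 = 1.7716 × 76 ≈ 134.64 → round up to 135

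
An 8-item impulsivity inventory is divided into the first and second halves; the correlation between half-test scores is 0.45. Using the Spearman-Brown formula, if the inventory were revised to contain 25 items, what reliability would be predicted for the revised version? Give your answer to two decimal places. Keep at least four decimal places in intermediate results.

First correct the split-half correlation to full-test reliability: r_full = 2 × 0.45 / (1 + 0.45) ≈ 0.6207
Length factor from 8 to 25 items: n = 25/8 = 3.1250
r_new = n·r_full / (1 + (n − 1)·r_full) = 1.9397 / 2.3190 ≈ 0.8364

0.84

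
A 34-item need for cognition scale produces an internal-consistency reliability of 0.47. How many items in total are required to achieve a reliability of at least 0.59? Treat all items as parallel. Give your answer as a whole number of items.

56

n = 0.59 × (1 − 0.47) / [ 0.47 × (1 − 0.59) ]
n = 0.3127 / 0.1927 ≈ 1.6227
1.6227 × 34 = 55.17 → 56 items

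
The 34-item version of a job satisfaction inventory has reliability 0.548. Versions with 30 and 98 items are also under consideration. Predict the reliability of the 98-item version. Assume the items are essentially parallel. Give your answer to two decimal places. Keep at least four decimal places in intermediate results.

0.78

Only the ratio of lengths matters: n = 98/34 = 2.8824
r_{98} = n·r / (1 + (n − 1)·r) = 1.5796 / 2.0316 ≈ 0.7775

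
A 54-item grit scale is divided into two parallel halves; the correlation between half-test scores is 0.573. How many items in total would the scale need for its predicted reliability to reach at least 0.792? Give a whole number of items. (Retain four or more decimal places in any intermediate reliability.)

77

r_full = 2(0.573)/(1 + 0.573) = 0.7285
Solve Spearman-Brown for n: n = 0.792(1 − 0.7285) / [0.7285(1 − 0.792)] = 1.4191
Required items = 1.4191 × 54 = 76.63, so 77 items.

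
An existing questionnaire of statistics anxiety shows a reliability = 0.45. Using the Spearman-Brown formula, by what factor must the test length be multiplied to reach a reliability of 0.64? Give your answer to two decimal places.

2.17

n = 0.64(1 − 0.45) / [0.45(1 − 0.64)]
n = 0.3520 / 0.1620 ≈ 2.1728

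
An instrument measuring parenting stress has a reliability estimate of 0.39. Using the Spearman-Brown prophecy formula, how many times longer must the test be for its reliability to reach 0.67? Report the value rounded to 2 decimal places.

3.18

n = 0.67 × (1 − 0.39) / [ 0.39 × (1 − 0.67) ]
  = 0.4087 / 0.1287 = 3.1756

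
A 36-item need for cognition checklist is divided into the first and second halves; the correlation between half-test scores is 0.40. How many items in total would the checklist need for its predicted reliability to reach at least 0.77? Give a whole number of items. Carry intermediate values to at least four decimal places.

91

Corrected full-test reliability: r_full = 2 × 0.40 / (1 + 0.40) ≈ 0.5714
Solve Spearman-Brown for n: n = 0.77(1 − 0.5714) / [0.5714(1 − 0.77)] = 2.5112
Items = 2.5112 × 36 ≈ 90.40 → 91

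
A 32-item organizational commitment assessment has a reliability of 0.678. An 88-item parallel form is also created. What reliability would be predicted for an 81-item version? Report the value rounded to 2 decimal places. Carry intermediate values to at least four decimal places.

0.84

Only the ratio of lengths matters: n = 81/32 = 2.5312
r_{81} = n·r / (1 + (n − 1)·r) = 1.7162 / 2.0382 ≈ 0.8420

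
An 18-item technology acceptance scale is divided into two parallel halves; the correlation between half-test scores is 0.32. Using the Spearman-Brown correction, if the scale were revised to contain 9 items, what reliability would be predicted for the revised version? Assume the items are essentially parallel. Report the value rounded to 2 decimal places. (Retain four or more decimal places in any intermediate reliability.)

Spearman-Brown correction (n = 2): r_full = 2·0.32/(1 + 0.32) = 0.4848
Length factor from 18 to 9 items: n = 9/18 = 0.5000
r_new = n·r_full / (1 + (n − 1)·r_full) = 0.2424 / 0.7576 ≈ 0.3200

0.32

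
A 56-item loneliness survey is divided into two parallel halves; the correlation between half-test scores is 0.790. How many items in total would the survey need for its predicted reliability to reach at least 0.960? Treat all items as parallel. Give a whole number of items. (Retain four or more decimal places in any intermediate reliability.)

179

Corrected full-test reliability: r_full = 2 × 0.790 / (1 + 0.790) ≈ 0.8827
Solve Spearman-Brown for n: n = 0.960(1 − 0.8827) / [0.8827(1 − 0.960)] = 3.1893
Required items = 3.1893 × 56 = 178.60, so 179 items.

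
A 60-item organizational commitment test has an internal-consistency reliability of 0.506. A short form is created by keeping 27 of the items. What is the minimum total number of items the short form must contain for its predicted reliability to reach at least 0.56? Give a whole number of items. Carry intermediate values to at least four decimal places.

Short-form reliability: n = 27/60 = 0.4500; r_27 = n·r/(1+(n−1)r) ≈ 0.3155
Then solve for n' with r_old = 0.3155, r_target = 0.56: n' = 0.56(1 − 0.3155)/[0.3155(1 − 0.56)] = 2.7613
Items = 2.7613 × 27 ≈ 74.56 → 75

75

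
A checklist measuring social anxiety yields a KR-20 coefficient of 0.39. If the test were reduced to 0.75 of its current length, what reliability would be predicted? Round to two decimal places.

0.32

r_new = 0.75·0.39 / [1 + (0.75 − 1)·0.39]
     = 0.2925 / 0.9025 = 0.3241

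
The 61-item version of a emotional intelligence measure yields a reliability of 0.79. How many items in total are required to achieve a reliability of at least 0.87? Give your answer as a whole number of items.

Rearranging the Spearman-Brown formula for n,
n = r*(1 − r) / [ r (1 − r*) ]
n = 0.87 × (1 − 0.79) / [ 0.79 × (1 − 0.87) ]
n = 0.1827 / 0.1027 ≈ 1.7790
So the test needs 1.7790 × 61 ≈ 108.52 items; rounding up, 109.

109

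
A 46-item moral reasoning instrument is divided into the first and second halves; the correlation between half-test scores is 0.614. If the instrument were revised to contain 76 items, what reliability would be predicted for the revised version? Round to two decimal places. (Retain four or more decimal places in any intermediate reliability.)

Full-test reliability from the split-half r: r_full = 2(0.614)/(1 + 0.614) = 0.7608
Then adjust to 76 items: n = 76/46 = 1.6522
r_new = n·r_full / (1 + (n − 1)·r_full) = 1.2570 / 1.4962 ≈ 0.8401

0.84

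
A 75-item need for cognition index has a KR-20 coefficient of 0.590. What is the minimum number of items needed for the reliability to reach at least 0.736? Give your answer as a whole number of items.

Rearranging the Spearman-Brown formula for n,
n = r*(1 − r) / [ r (1 − r*) ]
n = 0.736(1 − 0.590) / [0.590(1 − 0.736)]
n = 0.301760 / 0.155760 ≈ 1.9373
So the test needs 1.9373 × 75 ≈ 145.30 items; rounding up, 146.

146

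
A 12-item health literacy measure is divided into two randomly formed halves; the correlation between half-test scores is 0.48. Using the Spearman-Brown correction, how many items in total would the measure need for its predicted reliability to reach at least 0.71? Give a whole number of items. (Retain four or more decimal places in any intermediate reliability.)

16

Corrected full-test reliability: r_full = 2 × 0.48 / (1 + 0.48) ≈ 0.6486
n = r_tgt(1 − r_full) / [r_full(1 − r_tgt)] = 0.71 × 0.3514 / (0.6486 × 0.29) ≈ 1.3264
Required items = 1.3264 × 12 = 15.92, so 16 items.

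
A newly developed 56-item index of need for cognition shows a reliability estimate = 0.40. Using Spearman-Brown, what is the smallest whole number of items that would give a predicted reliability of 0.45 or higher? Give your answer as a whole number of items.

Invert Spearman-Brown to solve for n:
n = r_target (1 − r_old) / [ r_old (1 − r_target) ]
n = [0.45 × 0.60] / [0.40 × 0.55]
  = 0.2700 / 0.2200 = 1.2273
Items needed = n × 56 = 1.2273 × 56 ≈ 68.73 → round up to 69

69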